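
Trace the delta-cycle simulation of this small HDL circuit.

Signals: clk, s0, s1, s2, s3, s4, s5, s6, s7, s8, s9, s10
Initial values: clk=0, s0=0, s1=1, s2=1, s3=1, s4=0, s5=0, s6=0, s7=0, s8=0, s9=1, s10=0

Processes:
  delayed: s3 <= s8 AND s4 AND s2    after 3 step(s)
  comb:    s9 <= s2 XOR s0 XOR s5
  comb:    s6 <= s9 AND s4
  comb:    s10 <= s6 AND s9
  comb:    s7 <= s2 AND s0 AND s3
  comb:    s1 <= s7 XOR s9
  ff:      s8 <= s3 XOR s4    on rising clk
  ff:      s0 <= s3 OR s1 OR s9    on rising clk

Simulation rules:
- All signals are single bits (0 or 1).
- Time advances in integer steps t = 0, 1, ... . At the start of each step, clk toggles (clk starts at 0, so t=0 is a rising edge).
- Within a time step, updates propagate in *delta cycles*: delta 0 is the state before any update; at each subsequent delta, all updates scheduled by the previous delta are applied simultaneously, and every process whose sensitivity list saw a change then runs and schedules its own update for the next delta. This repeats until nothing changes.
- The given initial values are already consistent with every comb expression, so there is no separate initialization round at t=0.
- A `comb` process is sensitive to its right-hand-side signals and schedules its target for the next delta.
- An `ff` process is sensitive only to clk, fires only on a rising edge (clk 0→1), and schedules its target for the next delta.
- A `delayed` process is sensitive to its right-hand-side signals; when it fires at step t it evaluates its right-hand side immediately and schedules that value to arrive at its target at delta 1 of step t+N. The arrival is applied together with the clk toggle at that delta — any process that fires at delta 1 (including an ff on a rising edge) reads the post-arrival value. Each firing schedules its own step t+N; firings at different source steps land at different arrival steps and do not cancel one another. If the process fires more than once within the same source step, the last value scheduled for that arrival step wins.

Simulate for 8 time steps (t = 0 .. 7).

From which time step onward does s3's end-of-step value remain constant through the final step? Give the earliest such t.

t0.Δ0 s4=0 s8=0 s7=0 s9=1 s6=0 s10=0 s1=1 s5=0 clk=0 s2=1 s0=0 s3=1
t0.Δ1 s4=0 s8=0 s7=0 s9=1 s6=0 s10=0 s1=1 s5=0 clk=1 s2=1 s0=0 s3=1
t0.Δ2 s4=0 s8=1 s7=0 s9=1 s6=0 s10=0 s1=1 s5=0 clk=1 s2=1 s0=1 s3=1
t0.Δ3 s4=0 s8=1 s7=1 s9=0 s6=0 s10=0 s1=1 s5=0 clk=1 s2=1 s0=1 s3=1
t1.Δ0 s4=0 s8=1 s7=1 s9=0 s6=0 s10=0 s1=1 s5=0 clk=1 s2=1 s0=1 s3=1
t1.Δ1 s4=0 s8=1 s7=1 s9=0 s6=0 s10=0 s1=1 s5=0 clk=0 s2=1 s0=1 s3=1
t2.Δ0 s4=0 s8=1 s7=1 s9=0 s6=0 s10=0 s1=1 s5=0 clk=0 s2=1 s0=1 s3=1
t2.Δ1 s4=0 s8=1 s7=1 s9=0 s6=0 s10=0 s1=1 s5=0 clk=1 s2=1 s0=1 s3=1
t3.Δ0 s4=0 s8=1 s7=1 s9=0 s6=0 s10=0 s1=1 s5=0 clk=1 s2=1 s0=1 s3=1
t3.Δ1 s4=0 s8=1 s7=1 s9=0 s6=0 s10=0 s1=1 s5=0 clk=0 s2=1 s0=1 s3=0
t3.Δ2 s4=0 s8=1 s7=0 s9=0 s6=0 s10=0 s1=1 s5=0 clk=0 s2=1 s0=1 s3=0
t3.Δ3 s4=0 s8=1 s7=0 s9=0 s6=0 s10=0 s1=0 s5=0 clk=0 s2=1 s0=1 s3=0
t4.Δ0 s4=0 s8=1 s7=0 s9=0 s6=0 s10=0 s1=0 s5=0 clk=0 s2=1 s0=1 s3=0
t4.Δ1 s4=0 s8=1 s7=0 s9=0 s6=0 s10=0 s1=0 s5=0 clk=1 s2=1 s0=1 s3=0
t4.Δ2 s4=0 s8=0 s7=0 s9=0 s6=0 s10=0 s1=0 s5=0 clk=1 s2=1 s0=0 s3=0
t4.Δ3 s4=0 s8=0 s7=0 s9=1 s6=0 s10=0 s1=0 s5=0 clk=1 s2=1 s0=0 s3=0
t4.Δ4 s4=0 s8=0 s7=0 s9=1 s6=0 s10=0 s1=1 s5=0 clk=1 s2=1 s0=0 s3=0
t5.Δ0 s4=0 s8=0 s7=0 s9=1 s6=0 s10=0 s1=1 s5=0 clk=1 s2=1 s0=0 s3=0
t5.Δ1 s4=0 s8=0 s7=0 s9=1 s6=0 s10=0 s1=1 s5=0 clk=0 s2=1 s0=0 s3=0
t6.Δ0 s4=0 s8=0 s7=0 s9=1 s6=0 s10=0 s1=1 s5=0 clk=0 s2=1 s0=0 s3=0
t6.Δ1 s4=0 s8=0 s7=0 s9=1 s6=0 s10=0 s1=1 s5=0 clk=1 s2=1 s0=0 s3=0
t6.Δ2 s4=0 s8=0 s7=0 s9=1 s6=0 s10=0 s1=1 s5=0 clk=1 s2=1 s0=1 s3=0
t6.Δ3 s4=0 s8=0 s7=0 s9=0 s6=0 s10=0 s1=1 s5=0 clk=1 s2=1 s0=1 s3=0
t6.Δ4 s4=0 s8=0 s7=0 s9=0 s6=0 s10=0 s1=0 s5=0 clk=1 s2=1 s0=1 s3=0
t7.Δ0 s4=0 s8=0 s7=0 s9=0 s6=0 s10=0 s1=0 s5=0 clk=1 s2=1 s0=1 s3=0
t7.Δ1 s4=0 s8=0 s7=0 s9=0 s6=0 s10=0 s1=0 s5=0 clk=0 s2=1 s0=1 s3=0

3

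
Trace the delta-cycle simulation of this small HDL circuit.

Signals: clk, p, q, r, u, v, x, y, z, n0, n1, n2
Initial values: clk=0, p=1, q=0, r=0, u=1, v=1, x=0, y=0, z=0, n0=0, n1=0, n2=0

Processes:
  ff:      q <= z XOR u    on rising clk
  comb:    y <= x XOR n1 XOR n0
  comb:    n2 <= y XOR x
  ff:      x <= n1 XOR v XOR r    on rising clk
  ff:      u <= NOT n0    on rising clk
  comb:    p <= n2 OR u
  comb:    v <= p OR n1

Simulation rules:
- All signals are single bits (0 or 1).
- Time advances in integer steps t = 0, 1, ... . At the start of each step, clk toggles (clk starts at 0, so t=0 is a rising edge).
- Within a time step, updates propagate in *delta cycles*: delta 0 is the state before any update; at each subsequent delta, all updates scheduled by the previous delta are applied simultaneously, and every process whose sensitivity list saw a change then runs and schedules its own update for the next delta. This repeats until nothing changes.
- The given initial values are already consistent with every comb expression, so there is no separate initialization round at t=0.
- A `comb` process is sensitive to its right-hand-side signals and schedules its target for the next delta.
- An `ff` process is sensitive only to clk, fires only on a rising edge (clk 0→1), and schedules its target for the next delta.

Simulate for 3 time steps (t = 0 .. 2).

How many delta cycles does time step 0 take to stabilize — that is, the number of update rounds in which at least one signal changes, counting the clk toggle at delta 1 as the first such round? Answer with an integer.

4

[bits: y,n1,v,r,n2,n0,x,clk,z,q,u,p]
t=0: Δ0=001000000011 Δ1=001000010011 Δ2=001000110111 Δ3=101010110111 Δ4=101000110111 | 4Δ
t=1: Δ0=101000110111 Δ1=101000100111 | 1Δ
t=2: Δ0=101000100111 Δ1=101000110111 | 1Δ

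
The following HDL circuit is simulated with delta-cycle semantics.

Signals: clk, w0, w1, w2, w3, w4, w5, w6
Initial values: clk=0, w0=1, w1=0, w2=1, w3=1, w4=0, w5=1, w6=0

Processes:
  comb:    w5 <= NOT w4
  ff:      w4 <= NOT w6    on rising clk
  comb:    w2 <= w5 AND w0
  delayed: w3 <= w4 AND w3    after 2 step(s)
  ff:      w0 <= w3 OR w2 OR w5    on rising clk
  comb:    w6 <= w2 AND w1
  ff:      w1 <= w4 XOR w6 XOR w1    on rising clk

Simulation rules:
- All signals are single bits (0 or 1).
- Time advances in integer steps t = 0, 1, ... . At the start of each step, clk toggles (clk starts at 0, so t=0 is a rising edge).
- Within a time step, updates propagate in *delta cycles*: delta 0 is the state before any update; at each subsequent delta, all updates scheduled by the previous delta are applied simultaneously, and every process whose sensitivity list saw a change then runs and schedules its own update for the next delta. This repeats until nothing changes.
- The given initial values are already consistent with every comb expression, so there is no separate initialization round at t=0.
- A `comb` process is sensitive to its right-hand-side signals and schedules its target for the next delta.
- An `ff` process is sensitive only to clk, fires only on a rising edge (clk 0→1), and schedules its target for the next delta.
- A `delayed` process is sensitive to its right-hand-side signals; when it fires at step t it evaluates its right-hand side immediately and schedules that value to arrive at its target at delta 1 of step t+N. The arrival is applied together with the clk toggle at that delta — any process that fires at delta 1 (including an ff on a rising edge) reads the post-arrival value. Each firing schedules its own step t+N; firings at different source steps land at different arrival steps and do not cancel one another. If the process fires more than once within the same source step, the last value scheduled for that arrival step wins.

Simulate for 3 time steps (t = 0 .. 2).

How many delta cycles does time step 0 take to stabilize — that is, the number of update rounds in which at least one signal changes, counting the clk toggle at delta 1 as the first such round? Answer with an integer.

4

t0.Δ0 w5=1 w6=0 w3=1 w2=1 clk=0 w0=1 w4=0 w1=0
t0.Δ1 w5=1 w6=0 w3=1 w2=1 clk=1 w0=1 w4=0 w1=0
t0.Δ2 w5=1 w6=0 w3=1 w2=1 clk=1 w0=1 w4=1 w1=0
t0.Δ3 w5=0 w6=0 w3=1 w2=1 clk=1 w0=1 w4=1 w1=0
t0.Δ4 w5=0 w6=0 w3=1 w2=0 clk=1 w0=1 w4=1 w1=0
t1.Δ0 w5=0 w6=0 w3=1 w2=0 clk=1 w0=1 w4=1 w1=0
t1.Δ1 w5=0 w6=0 w3=1 w2=0 clk=0 w0=1 w4=1 w1=0
t2.Δ0 w5=0 w6=0 w3=1 w2=0 clk=0 w0=1 w4=1 w1=0
t2.Δ1 w5=0 w6=0 w3=1 w2=0 clk=1 w0=1 w4=1 w1=0
t2.Δ2 w5=0 w6=0 w3=1 w2=0 clk=1 w0=1 w4=1 w1=1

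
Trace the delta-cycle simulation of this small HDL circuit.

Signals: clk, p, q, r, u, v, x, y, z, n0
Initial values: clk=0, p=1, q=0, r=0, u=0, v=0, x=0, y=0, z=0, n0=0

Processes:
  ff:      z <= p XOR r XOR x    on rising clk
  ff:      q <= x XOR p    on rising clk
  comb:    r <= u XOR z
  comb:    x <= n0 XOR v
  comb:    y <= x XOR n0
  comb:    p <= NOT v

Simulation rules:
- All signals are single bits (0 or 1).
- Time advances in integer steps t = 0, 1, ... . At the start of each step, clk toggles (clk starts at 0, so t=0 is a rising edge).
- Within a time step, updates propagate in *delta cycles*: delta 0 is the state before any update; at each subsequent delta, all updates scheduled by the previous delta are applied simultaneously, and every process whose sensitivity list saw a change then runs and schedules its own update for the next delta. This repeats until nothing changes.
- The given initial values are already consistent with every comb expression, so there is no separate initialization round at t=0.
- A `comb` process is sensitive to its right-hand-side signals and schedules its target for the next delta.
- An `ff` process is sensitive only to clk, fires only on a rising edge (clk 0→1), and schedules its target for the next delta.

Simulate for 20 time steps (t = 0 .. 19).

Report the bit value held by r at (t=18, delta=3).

t0.Δ0 p=1 clk=0 y=0 u=0 z=0 x=0 n0=0 r=0 q=0 v=0
t0.Δ1 p=1 clk=1 y=0 u=0 z=0 x=0 n0=0 r=0 q=0 v=0
t0.Δ2 p=1 clk=1 y=0 u=0 z=1 x=0 n0=0 r=0 q=1 v=0
t0.Δ3 p=1 clk=1 y=0 u=0 z=1 x=0 n0=0 r=1 q=1 v=0
t1.Δ0 p=1 clk=1 y=0 u=0 z=1 x=0 n0=0 r=1 q=1 v=0
t1.Δ1 p=1 clk=0 y=0 u=0 z=1 x=0 n0=0 r=1 q=1 v=0
t2.Δ0 p=1 clk=0 y=0 u=0 z=1 x=0 n0=0 r=1 q=1 v=0
t2.Δ1 p=1 clk=1 y=0 u=0 z=1 x=0 n0=0 r=1 q=1 v=0
t2.Δ2 p=1 clk=1 y=0 u=0 z=0 x=0 n0=0 r=1 q=1 v=0
t2.Δ3 p=1 clk=1 y=0 u=0 z=0 x=0 n0=0 r=0 q=1 v=0
t3.Δ0 p=1 clk=1 y=0 u=0 z=0 x=0 n0=0 r=0 q=1 v=0
t3.Δ1 p=1 clk=0 y=0 u=0 z=0 x=0 n0=0 r=0 q=1 v=0
t4.Δ0 p=1 clk=0 y=0 u=0 z=0 x=0 n0=0 r=0 q=1 v=0
t4.Δ1 p=1 clk=1 y=0 u=0 z=0 x=0 n0=0 r=0 q=1 v=0
t4.Δ2 p=1 clk=1 y=0 u=0 z=1 x=0 n0=0 r=0 q=1 v=0
t4.Δ3 p=1 clk=1 y=0 u=0 z=1 x=0 n0=0 r=1 q=1 v=0
t5.Δ0 p=1 clk=1 y=0 u=0 z=1 x=0 n0=0 r=1 q=1 v=0
t5.Δ1 p=1 clk=0 y=0 u=0 z=1 x=0 n0=0 r=1 q=1 v=0
t6.Δ0 p=1 clk=0 y=0 u=0 z=1 x=0 n0=0 r=1 q=1 v=0
t6.Δ1 p=1 clk=1 y=0 u=0 z=1 x=0 n0=0 r=1 q=1 v=0
t6.Δ2 p=1 clk=1 y=0 u=0 z=0 x=0 n0=0 r=1 q=1 v=0
t6.Δ3 p=1 clk=1 y=0 u=0 z=0 x=0 n0=0 r=0 q=1 v=0
t7.Δ0 p=1 clk=1 y=0 u=0 z=0 x=0 n0=0 r=0 q=1 v=0
t7.Δ1 p=1 clk=0 y=0 u=0 z=0 x=0 n0=0 r=0 q=1 v=0
t8.Δ0 p=1 clk=0 y=0 u=0 z=0 x=0 n0=0 r=0 q=1 v=0
t8.Δ1 p=1 clk=1 y=0 u=0 z=0 x=0 n0=0 r=0 q=1 v=0
t8.Δ2 p=1 clk=1 y=0 u=0 z=1 x=0 n0=0 r=0 q=1 v=0
t8.Δ3 p=1 clk=1 y=0 u=0 z=1 x=0 n0=0 r=1 q=1 v=0
t9.Δ0 p=1 clk=1 y=0 u=0 z=1 x=0 n0=0 r=1 q=1 v=0
t9.Δ1 p=1 clk=0 y=0 u=0 z=1 x=0 n0=0 r=1 q=1 v=0
t10.Δ0 p=1 clk=0 y=0 u=0 z=1 x=0 n0=0 r=1 q=1 v=0
t10.Δ1 p=1 clk=1 y=0 u=0 z=1 x=0 n0=0 r=1 q=1 v=0
t10.Δ2 p=1 clk=1 y=0 u=0 z=0 x=0 n0=0 r=1 q=1 v=0
t10.Δ3 p=1 clk=1 y=0 u=0 z=0 x=0 n0=0 r=0 q=1 v=0
t11.Δ0 p=1 clk=1 y=0 u=0 z=0 x=0 n0=0 r=0 q=1 v=0
t11.Δ1 p=1 clk=0 y=0 u=0 z=0 x=0 n0=0 r=0 q=1 v=0
t12.Δ0 p=1 clk=0 y=0 u=0 z=0 x=0 n0=0 r=0 q=1 v=0
t12.Δ1 p=1 clk=1 y=0 u=0 z=0 x=0 n0=0 r=0 q=1 v=0
t12.Δ2 p=1 clk=1 y=0 u=0 z=1 x=0 n0=0 r=0 q=1 v=0
t12.Δ3 p=1 clk=1 y=0 u=0 z=1 x=0 n0=0 r=1 q=1 v=0
t13.Δ0 p=1 clk=1 y=0 u=0 z=1 x=0 n0=0 r=1 q=1 v=0
t13.Δ1 p=1 clk=0 y=0 u=0 z=1 x=0 n0=0 r=1 q=1 v=0
t14.Δ0 p=1 clk=0 y=0 u=0 z=1 x=0 n0=0 r=1 q=1 v=0
t14.Δ1 p=1 clk=1 y=0 u=0 z=1 x=0 n0=0 r=1 q=1 v=0
t14.Δ2 p=1 clk=1 y=0 u=0 z=0 x=0 n0=0 r=1 q=1 v=0
t14.Δ3 p=1 clk=1 y=0 u=0 z=0 x=0 n0=0 r=0 q=1 v=0
t15.Δ0 p=1 clk=1 y=0 u=0 z=0 x=0 n0=0 r=0 q=1 v=0
t15.Δ1 p=1 clk=0 y=0 u=0 z=0 x=0 n0=0 r=0 q=1 v=0
t16.Δ0 p=1 clk=0 y=0 u=0 z=0 x=0 n0=0 r=0 q=1 v=0
t16.Δ1 p=1 clk=1 y=0 u=0 z=0 x=0 n0=0 r=0 q=1 v=0
t16.Δ2 p=1 clk=1 y=0 u=0 z=1 x=0 n0=0 r=0 q=1 v=0
t16.Δ3 p=1 clk=1 y=0 u=0 z=1 x=0 n0=0 r=1 q=1 v=0
t17.Δ0 p=1 clk=1 y=0 u=0 z=1 x=0 n0=0 r=1 q=1 v=0
t17.Δ1 p=1 clk=0 y=0 u=0 z=1 x=0 n0=0 r=1 q=1 v=0
t18.Δ0 p=1 clk=0 y=0 u=0 z=1 x=0 n0=0 r=1 q=1 v=0
t18.Δ1 p=1 clk=1 y=0 u=0 z=1 x=0 n0=0 r=1 q=1 v=0
t18.Δ2 p=1 clk=1 y=0 u=0 z=0 x=0 n0=0 r=1 q=1 v=0
t18.Δ3 p=1 clk=1 y=0 u=0 z=0 x=0 n0=0 r=0 q=1 v=0
t19.Δ0 p=1 clk=1 y=0 u=0 z=0 x=0 n0=0 r=0 q=1 v=0
t19.Δ1 p=1 clk=0 y=0 u=0 z=0 x=0 n0=0 r=0 q=1 v=0

0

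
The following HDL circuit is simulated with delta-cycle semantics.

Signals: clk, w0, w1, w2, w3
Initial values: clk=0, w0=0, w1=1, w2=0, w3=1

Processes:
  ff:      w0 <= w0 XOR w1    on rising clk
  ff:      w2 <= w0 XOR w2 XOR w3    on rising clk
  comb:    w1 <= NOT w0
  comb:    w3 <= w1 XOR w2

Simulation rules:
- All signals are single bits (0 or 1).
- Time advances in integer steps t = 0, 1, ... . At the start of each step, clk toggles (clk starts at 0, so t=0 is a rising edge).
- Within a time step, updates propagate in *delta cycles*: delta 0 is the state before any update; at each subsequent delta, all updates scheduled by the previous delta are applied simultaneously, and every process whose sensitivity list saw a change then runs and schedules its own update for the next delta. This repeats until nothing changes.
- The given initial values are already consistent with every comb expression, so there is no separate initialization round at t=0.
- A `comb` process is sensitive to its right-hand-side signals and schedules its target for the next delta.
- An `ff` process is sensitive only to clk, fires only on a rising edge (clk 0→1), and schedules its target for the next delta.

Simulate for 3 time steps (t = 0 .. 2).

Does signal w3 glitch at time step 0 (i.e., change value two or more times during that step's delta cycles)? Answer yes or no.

t=0 Δ0: clk=0 w2=0 w3=1 w1=1 w0=0
  Δ1: clk:0→1
  Δ2: w2:0→1, w0:0→1
  Δ3: w3:1→0, w1:1→0
  Δ4: w3:0→1
  (4Δ to stable)
t=1 Δ0: clk=1 w2=1 w3=1 w1=0 w0=1
  Δ1: clk:1→0
  (1Δ to stable)
t=2 Δ0: clk=0 w2=1 w3=1 w1=0 w0=1
  Δ1: clk:0→1
  (1Δ to stable)

yes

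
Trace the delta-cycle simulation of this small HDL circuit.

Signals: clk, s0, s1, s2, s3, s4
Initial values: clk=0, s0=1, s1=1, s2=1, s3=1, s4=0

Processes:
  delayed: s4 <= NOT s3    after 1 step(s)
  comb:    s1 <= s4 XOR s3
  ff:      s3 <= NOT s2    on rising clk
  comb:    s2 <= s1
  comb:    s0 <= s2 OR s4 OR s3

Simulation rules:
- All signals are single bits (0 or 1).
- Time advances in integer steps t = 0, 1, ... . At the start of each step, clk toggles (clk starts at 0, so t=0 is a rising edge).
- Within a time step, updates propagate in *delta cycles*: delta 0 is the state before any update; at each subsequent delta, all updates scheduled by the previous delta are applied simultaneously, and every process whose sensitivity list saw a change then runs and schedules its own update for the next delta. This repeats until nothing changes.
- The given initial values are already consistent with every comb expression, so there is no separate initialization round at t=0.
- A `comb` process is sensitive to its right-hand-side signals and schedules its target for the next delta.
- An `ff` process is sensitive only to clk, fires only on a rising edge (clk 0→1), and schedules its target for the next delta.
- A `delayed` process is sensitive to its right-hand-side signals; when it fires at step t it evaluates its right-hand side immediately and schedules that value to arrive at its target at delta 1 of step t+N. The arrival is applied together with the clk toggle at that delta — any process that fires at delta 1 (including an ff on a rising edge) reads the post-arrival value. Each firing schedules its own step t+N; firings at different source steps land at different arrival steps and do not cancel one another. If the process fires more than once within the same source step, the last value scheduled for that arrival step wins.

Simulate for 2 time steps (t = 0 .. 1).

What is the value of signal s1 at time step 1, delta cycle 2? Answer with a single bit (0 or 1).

1

t0.Δ0 s3=1 s4=0 s2=1 s0=1 s1=1 clk=0
t0.Δ1 s3=1 s4=0 s2=1 s0=1 s1=1 clk=1
t0.Δ2 s3=0 s4=0 s2=1 s0=1 s1=1 clk=1
t0.Δ3 s3=0 s4=0 s2=1 s0=1 s1=0 clk=1
t0.Δ4 s3=0 s4=0 s2=0 s0=1 s1=0 clk=1
t0.Δ5 s3=0 s4=0 s2=0 s0=0 s1=0 clk=1
t1.Δ0 s3=0 s4=0 s2=0 s0=0 s1=0 clk=1
t1.Δ1 s3=0 s4=1 s2=0 s0=0 s1=0 clk=0
t1.Δ2 s3=0 s4=1 s2=0 s0=1 s1=1 clk=0
t1.Δ3 s3=0 s4=1 s2=1 s0=1 s1=1 clk=0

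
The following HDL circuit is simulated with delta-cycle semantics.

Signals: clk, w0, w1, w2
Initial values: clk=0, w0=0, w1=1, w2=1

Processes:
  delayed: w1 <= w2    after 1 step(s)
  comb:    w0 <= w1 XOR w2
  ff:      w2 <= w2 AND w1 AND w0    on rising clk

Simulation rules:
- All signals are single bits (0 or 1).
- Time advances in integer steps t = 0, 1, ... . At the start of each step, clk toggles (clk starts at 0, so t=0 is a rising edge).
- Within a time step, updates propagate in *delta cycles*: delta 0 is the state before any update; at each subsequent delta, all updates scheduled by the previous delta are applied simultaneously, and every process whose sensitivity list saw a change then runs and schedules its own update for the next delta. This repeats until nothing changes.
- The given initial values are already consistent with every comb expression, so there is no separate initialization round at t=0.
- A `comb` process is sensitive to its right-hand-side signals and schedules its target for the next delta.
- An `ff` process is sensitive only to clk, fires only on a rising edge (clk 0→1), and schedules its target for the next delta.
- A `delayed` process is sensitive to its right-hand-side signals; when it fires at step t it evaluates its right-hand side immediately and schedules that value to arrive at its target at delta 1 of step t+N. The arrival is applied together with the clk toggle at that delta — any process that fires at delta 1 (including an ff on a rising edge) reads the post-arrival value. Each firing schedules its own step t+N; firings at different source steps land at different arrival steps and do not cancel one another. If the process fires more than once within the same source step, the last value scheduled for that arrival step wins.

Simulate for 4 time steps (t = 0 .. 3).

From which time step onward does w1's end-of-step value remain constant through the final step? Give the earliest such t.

t=0 Δ0: clk=0 w2=1 w1=1 w0=0
  Δ1: clk:0→1
  Δ2: w2:1→0
  Δ3: w0:0→1
  (3Δ to stable)
t=1 Δ0: clk=1 w2=0 w1=1 w0=1
  Δ1: clk:1→0, w1:1→0
  Δ2: w0:1→0
  (2Δ to stable)
t=2 Δ0: clk=0 w2=0 w1=0 w0=0
  Δ1: clk:0→1
  (1Δ to stable)
t=3 Δ0: clk=1 w2=0 w1=0 w0=0
  Δ1: clk:1→0
  (1Δ to stable)

1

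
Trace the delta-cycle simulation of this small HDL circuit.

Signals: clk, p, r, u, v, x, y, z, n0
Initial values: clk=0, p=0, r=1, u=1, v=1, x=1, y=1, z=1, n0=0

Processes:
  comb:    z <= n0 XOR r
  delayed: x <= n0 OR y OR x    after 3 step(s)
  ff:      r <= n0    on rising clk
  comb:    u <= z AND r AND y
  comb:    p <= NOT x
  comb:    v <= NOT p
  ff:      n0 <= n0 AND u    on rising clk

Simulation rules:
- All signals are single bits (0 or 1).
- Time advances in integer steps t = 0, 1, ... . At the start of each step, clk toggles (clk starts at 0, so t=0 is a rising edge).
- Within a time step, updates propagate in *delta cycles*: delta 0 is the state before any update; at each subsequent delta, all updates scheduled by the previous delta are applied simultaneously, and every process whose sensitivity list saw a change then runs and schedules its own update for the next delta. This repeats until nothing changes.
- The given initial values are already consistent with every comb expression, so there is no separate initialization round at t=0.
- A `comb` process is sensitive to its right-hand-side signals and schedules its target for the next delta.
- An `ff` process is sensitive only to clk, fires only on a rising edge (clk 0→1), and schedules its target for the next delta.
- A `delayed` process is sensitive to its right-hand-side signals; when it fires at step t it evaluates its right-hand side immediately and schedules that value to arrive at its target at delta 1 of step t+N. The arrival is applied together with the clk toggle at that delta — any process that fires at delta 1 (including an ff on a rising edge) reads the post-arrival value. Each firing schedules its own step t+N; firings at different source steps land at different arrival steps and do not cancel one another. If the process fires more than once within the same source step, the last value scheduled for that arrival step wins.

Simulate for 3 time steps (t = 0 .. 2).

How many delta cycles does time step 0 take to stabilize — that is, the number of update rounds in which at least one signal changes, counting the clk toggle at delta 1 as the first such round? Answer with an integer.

[bits: clk,r,z,y,v,p,x,n0,u]
t=0: Δ0=011110101 Δ1=111110101 Δ2=101110101 Δ3=100110100 | 3Δ
t=1: Δ0=100110100 Δ1=000110100 | 1Δ
t=2: Δ0=000110100 Δ1=100110100 | 1Δ

3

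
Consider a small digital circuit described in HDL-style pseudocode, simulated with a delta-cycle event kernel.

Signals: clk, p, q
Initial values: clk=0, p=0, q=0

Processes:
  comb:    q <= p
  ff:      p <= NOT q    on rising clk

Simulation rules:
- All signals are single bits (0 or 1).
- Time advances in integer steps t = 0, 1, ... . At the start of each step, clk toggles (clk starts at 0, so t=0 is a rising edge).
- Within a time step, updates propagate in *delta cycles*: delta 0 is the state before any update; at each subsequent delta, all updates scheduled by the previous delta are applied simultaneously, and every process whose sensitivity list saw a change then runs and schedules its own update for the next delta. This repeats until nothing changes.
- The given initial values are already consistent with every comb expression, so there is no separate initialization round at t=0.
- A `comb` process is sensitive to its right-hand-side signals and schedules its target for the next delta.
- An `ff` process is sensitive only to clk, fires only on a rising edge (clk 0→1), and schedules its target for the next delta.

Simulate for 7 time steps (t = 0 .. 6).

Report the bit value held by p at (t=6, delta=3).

t0.Δ0 clk=0 q=0 p=0
t0.Δ1 clk=1 q=0 p=0
t0.Δ2 clk=1 q=0 p=1
t0.Δ3 clk=1 q=1 p=1
t1.Δ0 clk=1 q=1 p=1
t1.Δ1 clk=0 q=1 p=1
t2.Δ0 clk=0 q=1 p=1
t2.Δ1 clk=1 q=1 p=1
t2.Δ2 clk=1 q=1 p=0
t2.Δ3 clk=1 q=0 p=0
t3.Δ0 clk=1 q=0 p=0
t3.Δ1 clk=0 q=0 p=0
t4.Δ0 clk=0 q=0 p=0
t4.Δ1 clk=1 q=0 p=0
t4.Δ2 clk=1 q=0 p=1
t4.Δ3 clk=1 q=1 p=1
t5.Δ0 clk=1 q=1 p=1
t5.Δ1 clk=0 q=1 p=1
t6.Δ0 clk=0 q=1 p=1
t6.Δ1 clk=1 q=1 p=1
t6.Δ2 clk=1 q=1 p=0
t6.Δ3 clk=1 q=0 p=0

0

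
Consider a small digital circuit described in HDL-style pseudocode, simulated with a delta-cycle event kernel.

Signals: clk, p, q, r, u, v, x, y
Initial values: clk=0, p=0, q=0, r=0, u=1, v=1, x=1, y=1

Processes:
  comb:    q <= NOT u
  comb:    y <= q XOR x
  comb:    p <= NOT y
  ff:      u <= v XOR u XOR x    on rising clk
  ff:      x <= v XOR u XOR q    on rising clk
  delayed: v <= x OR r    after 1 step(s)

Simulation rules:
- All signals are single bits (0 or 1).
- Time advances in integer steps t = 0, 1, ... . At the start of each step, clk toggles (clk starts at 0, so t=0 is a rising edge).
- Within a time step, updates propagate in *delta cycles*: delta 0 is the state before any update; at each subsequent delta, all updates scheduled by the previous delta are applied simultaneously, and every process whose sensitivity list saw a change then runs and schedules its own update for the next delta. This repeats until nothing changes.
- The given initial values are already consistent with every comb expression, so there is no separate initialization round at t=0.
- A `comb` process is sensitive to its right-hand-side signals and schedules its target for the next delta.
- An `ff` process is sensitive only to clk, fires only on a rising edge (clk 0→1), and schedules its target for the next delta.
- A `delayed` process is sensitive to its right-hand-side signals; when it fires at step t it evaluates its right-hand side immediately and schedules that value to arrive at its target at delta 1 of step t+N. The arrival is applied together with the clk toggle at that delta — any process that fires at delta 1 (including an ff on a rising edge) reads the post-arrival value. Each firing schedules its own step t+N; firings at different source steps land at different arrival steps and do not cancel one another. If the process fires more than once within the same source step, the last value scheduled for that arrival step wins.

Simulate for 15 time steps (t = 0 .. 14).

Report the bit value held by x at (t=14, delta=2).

1

[bits: q,clk,u,v,p,x,y,r]
t=0: Δ0=00110110 Δ1=01110110 Δ2=01110010 Δ3=01110000 Δ4=01111000 | 4Δ
t=1: Δ0=01111000 Δ1=00101000 | 1Δ
t=2: Δ0=00101000 Δ1=01101000 Δ2=01101100 Δ3=01101110 Δ4=01100110 | 4Δ
t=3: Δ0=01100110 Δ1=00110110 | 1Δ
t=4: Δ0=00110110 Δ1=01110110 Δ2=01110010 Δ3=01110000 Δ4=01111000 | 4Δ
t=5: Δ0=01111000 Δ1=00101000 | 1Δ
t=6: Δ0=00101000 Δ1=01101000 Δ2=01101100 Δ3=01101110 Δ4=01100110 | 4Δ
t=7: Δ0=01100110 Δ1=00110110 | 1Δ
t=8: Δ0=00110110 Δ1=01110110 Δ2=01110010 Δ3=01110000 Δ4=01111000 | 4Δ
t=9: Δ0=01111000 Δ1=00101000 | 1Δ
t=10: Δ0=00101000 Δ1=01101000 Δ2=01101100 Δ3=01101110 Δ4=01100110 | 4Δ
t=11: Δ0=01100110 Δ1=00110110 | 1Δ
t=12: Δ0=00110110 Δ1=01110110 Δ2=01110010 Δ3=01110000 Δ4=01111000 | 4Δ
t=13: Δ0=01111000 Δ1=00101000 | 1Δ
t=14: Δ0=00101000 Δ1=01101000 Δ2=01101100 Δ3=01101110 Δ4=01100110 | 4Δ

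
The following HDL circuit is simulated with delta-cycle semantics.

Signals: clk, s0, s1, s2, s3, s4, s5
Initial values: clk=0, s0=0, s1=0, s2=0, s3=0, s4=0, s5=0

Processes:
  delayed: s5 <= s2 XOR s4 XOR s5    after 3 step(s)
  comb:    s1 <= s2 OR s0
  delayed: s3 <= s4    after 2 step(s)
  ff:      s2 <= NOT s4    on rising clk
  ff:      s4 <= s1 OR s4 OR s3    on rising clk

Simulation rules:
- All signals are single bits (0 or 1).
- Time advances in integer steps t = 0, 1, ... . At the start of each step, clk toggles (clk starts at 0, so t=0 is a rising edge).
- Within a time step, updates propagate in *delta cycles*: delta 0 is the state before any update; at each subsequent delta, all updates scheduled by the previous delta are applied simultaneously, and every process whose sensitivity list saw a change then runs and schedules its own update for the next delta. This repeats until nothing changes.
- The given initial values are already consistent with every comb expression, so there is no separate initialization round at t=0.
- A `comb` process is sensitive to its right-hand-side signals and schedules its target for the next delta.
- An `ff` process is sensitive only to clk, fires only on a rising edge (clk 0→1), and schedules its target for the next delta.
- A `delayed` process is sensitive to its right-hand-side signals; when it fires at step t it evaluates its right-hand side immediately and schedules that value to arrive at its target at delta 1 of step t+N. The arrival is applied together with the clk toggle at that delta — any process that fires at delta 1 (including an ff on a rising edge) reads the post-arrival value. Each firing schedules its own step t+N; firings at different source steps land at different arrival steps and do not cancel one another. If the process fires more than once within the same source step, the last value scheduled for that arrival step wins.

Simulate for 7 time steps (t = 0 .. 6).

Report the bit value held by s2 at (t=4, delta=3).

t0.Δ0 s5=0 clk=0 s0=0 s4=0 s2=0 s3=0 s1=0
t0.Δ1 s5=0 clk=1 s0=0 s4=0 s2=0 s3=0 s1=0
t0.Δ2 s5=0 clk=1 s0=0 s4=0 s2=1 s3=0 s1=0
t0.Δ3 s5=0 clk=1 s0=0 s4=0 s2=1 s3=0 s1=1
t1.Δ0 s5=0 clk=1 s0=0 s4=0 s2=1 s3=0 s1=1
t1.Δ1 s5=0 clk=0 s0=0 s4=0 s2=1 s3=0 s1=1
t2.Δ0 s5=0 clk=0 s0=0 s4=0 s2=1 s3=0 s1=1
t2.Δ1 s5=0 clk=1 s0=0 s4=0 s2=1 s3=0 s1=1
t2.Δ2 s5=0 clk=1 s0=0 s4=1 s2=1 s3=0 s1=1
t3.Δ0 s5=0 clk=1 s0=0 s4=1 s2=1 s3=0 s1=1
t3.Δ1 s5=1 clk=0 s0=0 s4=1 s2=1 s3=0 s1=1
t4.Δ0 s5=1 clk=0 s0=0 s4=1 s2=1 s3=0 s1=1
t4.Δ1 s5=1 clk=1 s0=0 s4=1 s2=1 s3=1 s1=1
t4.Δ2 s5=1 clk=1 s0=0 s4=1 s2=0 s3=1 s1=1
t4.Δ3 s5=1 clk=1 s0=0 s4=1 s2=0 s3=1 s1=0
t5.Δ0 s5=1 clk=1 s0=0 s4=1 s2=0 s3=1 s1=0
t5.Δ1 s5=0 clk=0 s0=0 s4=1 s2=0 s3=1 s1=0
t6.Δ0 s5=0 clk=0 s0=0 s4=1 s2=0 s3=1 s1=0
t6.Δ1 s5=1 clk=1 s0=0 s4=1 s2=0 s3=1 s1=0

0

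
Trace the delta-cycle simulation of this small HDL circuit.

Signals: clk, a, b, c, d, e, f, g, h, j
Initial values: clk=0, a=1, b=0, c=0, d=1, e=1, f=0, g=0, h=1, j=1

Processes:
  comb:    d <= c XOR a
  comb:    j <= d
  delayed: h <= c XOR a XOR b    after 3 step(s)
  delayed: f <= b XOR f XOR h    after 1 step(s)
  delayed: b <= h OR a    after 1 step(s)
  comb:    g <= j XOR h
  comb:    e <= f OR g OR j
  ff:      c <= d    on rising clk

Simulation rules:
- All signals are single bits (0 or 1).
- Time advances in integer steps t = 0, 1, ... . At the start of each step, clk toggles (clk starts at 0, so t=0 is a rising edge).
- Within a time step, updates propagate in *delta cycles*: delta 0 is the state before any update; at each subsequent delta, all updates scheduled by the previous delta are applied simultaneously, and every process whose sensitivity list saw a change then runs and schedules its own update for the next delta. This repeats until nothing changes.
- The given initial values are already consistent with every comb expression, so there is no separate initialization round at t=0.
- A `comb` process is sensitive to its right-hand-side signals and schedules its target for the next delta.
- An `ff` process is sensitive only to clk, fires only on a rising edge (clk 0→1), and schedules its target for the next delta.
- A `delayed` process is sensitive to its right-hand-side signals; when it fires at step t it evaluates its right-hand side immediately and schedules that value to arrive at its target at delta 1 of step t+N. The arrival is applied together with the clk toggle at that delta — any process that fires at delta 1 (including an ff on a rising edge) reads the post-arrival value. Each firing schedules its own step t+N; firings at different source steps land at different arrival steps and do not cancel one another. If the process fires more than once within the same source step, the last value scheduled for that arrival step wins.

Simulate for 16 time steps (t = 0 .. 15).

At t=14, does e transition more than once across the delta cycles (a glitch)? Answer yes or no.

[bits: h,a,e,c,g,b,f,d,clk,j]
t=0: Δ0=1110000101 Δ1=1110000111 Δ2=1111000111 Δ3=1111000011 Δ4=1111000010 Δ5=1101100010 Δ6=1111100010 | 6Δ
t=1: Δ0=1111100010 Δ1=1111100000 | 1Δ
t=2: Δ0=1111100000 Δ1=1111100010 Δ2=1110100010 Δ3=1110100110 Δ4=1110100111 Δ5=1110000111 | 5Δ
t=3: Δ0=1110000111 Δ1=0110000101 Δ2=0110100101 | 2Δ
t=4: Δ0=0110100101 Δ1=0110110111 Δ2=0111110111 Δ3=0111110011 Δ4=0111110010 Δ5=0111010010 Δ6=0101010010 | 6Δ
t=5: Δ0=0101010010 Δ1=1101011000 Δ2=1111111000 | 2Δ
t=6: Δ0=1111111000 Δ1=1111111010 Δ2=1110111010 Δ3=1110111110 Δ4=1110111111 Δ5=1110011111 | 5Δ
t=7: Δ0=1110011111 Δ1=1110011101 | 1Δ
t=8: Δ0=1110011101 Δ1=1110011111 Δ2=1111011111 Δ3=1111011011 Δ4=1111011010 Δ5=1111111010 | 5Δ
t=9: Δ0=1111111010 Δ1=0111111000 Δ2=0111011000 | 2Δ
t=10: Δ0=0111011000 Δ1=0111010010 Δ2=0100010010 Δ3=0100010110 Δ4=0100010111 Δ5=0110110111 | 5Δ
t=11: Δ0=0110110111 Δ1=1110111101 Δ2=1110011101 | 2Δ
t=12: Δ0=1110011101 Δ1=1110011111 Δ2=1111011111 Δ3=1111011011 Δ4=1111011010 Δ5=1111111010 | 5Δ
t=13: Δ0=1111111010 Δ1=0111111000 Δ2=0111011000 | 2Δ
t=14: Δ0=0111011000 Δ1=0111010010 Δ2=0100010010 Δ3=0100010110 Δ4=0100010111 Δ5=0110110111 | 5Δ
t=15: Δ0=0110110111 Δ1=1110111101 Δ2=1110011101 | 2Δ

yes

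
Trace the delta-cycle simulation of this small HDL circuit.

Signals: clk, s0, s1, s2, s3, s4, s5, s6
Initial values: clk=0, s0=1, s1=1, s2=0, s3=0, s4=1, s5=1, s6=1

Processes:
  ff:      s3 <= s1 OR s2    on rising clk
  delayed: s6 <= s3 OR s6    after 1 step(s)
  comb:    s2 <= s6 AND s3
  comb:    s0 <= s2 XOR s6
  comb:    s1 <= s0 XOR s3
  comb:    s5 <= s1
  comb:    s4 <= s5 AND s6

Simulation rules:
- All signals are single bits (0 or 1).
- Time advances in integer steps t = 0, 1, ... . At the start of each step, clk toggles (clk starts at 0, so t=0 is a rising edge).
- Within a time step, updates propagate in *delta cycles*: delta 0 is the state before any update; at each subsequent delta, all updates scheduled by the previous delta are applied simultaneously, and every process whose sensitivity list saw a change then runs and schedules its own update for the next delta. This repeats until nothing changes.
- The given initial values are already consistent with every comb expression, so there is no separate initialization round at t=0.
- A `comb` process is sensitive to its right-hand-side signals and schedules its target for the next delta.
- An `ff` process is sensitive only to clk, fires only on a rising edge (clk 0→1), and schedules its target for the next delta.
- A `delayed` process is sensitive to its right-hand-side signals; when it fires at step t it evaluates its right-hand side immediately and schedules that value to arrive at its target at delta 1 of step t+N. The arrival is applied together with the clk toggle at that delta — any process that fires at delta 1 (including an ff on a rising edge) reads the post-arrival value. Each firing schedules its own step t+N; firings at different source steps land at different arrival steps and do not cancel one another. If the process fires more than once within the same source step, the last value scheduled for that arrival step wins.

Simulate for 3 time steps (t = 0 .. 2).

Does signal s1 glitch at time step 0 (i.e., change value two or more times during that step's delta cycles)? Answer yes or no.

yes

t0.Δ0 s4=1 clk=0 s0=1 s6=1 s5=1 s1=1 s2=0 s3=0
t0.Δ1 s4=1 clk=1 s0=1 s6=1 s5=1 s1=1 s2=0 s3=0
t0.Δ2 s4=1 clk=1 s0=1 s6=1 s5=1 s1=1 s2=0 s3=1
t0.Δ3 s4=1 clk=1 s0=1 s6=1 s5=1 s1=0 s2=1 s3=1
t0.Δ4 s4=1 clk=1 s0=0 s6=1 s5=0 s1=0 s2=1 s3=1
t0.Δ5 s4=0 clk=1 s0=0 s6=1 s5=0 s1=1 s2=1 s3=1
t0.Δ6 s4=0 clk=1 s0=0 s6=1 s5=1 s1=1 s2=1 s3=1
t0.Δ7 s4=1 clk=1 s0=0 s6=1 s5=1 s1=1 s2=1 s3=1
t1.Δ0 s4=1 clk=1 s0=0 s6=1 s5=1 s1=1 s2=1 s3=1
t1.Δ1 s4=1 clk=0 s0=0 s6=1 s5=1 s1=1 s2=1 s3=1
t2.Δ0 s4=1 clk=0 s0=0 s6=1 s5=1 s1=1 s2=1 s3=1
t2.Δ1 s4=1 clk=1 s0=0 s6=1 s5=1 s1=1 s2=1 s3=1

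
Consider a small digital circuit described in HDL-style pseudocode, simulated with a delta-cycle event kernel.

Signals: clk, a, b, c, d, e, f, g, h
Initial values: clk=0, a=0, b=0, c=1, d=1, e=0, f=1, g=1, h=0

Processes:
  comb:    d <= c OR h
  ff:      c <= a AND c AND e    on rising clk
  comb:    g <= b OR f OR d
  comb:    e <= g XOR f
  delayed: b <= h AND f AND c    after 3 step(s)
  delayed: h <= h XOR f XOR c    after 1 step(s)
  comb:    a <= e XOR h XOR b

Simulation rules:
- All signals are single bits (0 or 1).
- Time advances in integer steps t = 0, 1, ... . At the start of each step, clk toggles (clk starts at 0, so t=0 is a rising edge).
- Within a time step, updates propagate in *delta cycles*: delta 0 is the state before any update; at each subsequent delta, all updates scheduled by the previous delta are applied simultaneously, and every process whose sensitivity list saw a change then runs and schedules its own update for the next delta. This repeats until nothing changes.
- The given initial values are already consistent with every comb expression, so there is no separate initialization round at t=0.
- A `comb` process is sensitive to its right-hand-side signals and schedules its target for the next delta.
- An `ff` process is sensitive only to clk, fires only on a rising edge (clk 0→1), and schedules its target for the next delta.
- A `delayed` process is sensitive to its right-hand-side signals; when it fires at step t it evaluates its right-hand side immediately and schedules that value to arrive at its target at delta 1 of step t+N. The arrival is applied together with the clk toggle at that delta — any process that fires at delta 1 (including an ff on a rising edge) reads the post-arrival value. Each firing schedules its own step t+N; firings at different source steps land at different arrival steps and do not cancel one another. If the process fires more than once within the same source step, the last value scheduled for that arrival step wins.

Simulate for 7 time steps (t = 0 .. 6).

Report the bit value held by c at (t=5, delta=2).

t=0 Δ0: b=0 h=0 d=1 clk=0 f=1 a=0 e=0 g=1 c=1
  Δ1: clk:0→1
  Δ2: c:1→0
  Δ3: d:1→0
  (3Δ to stable)
t=1 Δ0: b=0 h=0 d=0 clk=1 f=1 a=0 e=0 g=1 c=0
  Δ1: h:0→1, clk:1→0
  Δ2: d:0→1, a:0→1
  (2Δ to stable)
t=2 Δ0: b=0 h=1 d=1 clk=0 f=1 a=1 e=0 g=1 c=0
  Δ1: h:1→0, clk:0→1
  Δ2: d:1→0, a:1→0
  (2Δ to stable)
t=3 Δ0: b=0 h=0 d=0 clk=1 f=1 a=0 e=0 g=1 c=0
  Δ1: h:0→1, clk:1→0
  Δ2: d:0→1, a:0→1
  (2Δ to stable)
t=4 Δ0: b=0 h=1 d=1 clk=0 f=1 a=1 e=0 g=1 c=0
  Δ1: h:1→0, clk:0→1
  Δ2: d:1→0, a:1→0
  (2Δ to stable)
t=5 Δ0: b=0 h=0 d=0 clk=1 f=1 a=0 e=0 g=1 c=0
  Δ1: h:0→1, clk:1→0
  Δ2: d:0→1, a:0→1
  (2Δ to stable)
t=6 Δ0: b=0 h=1 d=1 clk=0 f=1 a=1 e=0 g=1 c=0
  Δ1: h:1→0, clk:0→1
  Δ2: d:1→0, a:1→0
  (2Δ to stable)

0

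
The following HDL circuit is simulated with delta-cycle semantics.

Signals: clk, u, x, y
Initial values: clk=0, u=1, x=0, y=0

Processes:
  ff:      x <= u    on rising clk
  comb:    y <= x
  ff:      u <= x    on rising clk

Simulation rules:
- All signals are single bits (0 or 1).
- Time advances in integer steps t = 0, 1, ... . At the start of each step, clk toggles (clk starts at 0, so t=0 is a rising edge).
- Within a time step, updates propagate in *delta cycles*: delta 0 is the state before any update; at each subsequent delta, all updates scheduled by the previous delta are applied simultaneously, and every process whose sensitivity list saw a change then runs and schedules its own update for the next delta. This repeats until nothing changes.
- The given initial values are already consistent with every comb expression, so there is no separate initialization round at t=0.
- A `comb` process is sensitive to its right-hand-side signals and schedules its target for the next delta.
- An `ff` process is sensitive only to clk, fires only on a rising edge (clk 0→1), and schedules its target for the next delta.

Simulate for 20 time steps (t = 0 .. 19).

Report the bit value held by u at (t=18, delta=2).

t=0 Δ0: clk=0 u=1 x=0 y=0
  Δ1: clk:0→1
  Δ2: u:1→0, x:0→1
  Δ3: y:0→1
  (3Δ to stable)
t=1 Δ0: clk=1 u=0 x=1 y=1
  Δ1: clk:1→0
  (1Δ to stable)
t=2 Δ0: clk=0 u=0 x=1 y=1
  Δ1: clk:0→1
  Δ2: u:0→1, x:1→0
  Δ3: y:1→0
  (3Δ to stable)
t=3 Δ0: clk=1 u=1 x=0 y=0
  Δ1: clk:1→0
  (1Δ to stable)
t=4 Δ0: clk=0 u=1 x=0 y=0
  Δ1: clk:0→1
  Δ2: u:1→0, x:0→1
  Δ3: y:0→1
  (3Δ to stable)
t=5 Δ0: clk=1 u=0 x=1 y=1
  Δ1: clk:1→0
  (1Δ to stable)
t=6 Δ0: clk=0 u=0 x=1 y=1
  Δ1: clk:0→1
  Δ2: u:0→1, x:1→0
  Δ3: y:1→0
  (3Δ to stable)
t=7 Δ0: clk=1 u=1 x=0 y=0
  Δ1: clk:1→0
  (1Δ to stable)
t=8 Δ0: clk=0 u=1 x=0 y=0
  Δ1: clk:0→1
  Δ2: u:1→0, x:0→1
  Δ3: y:0→1
  (3Δ to stable)
t=9 Δ0: clk=1 u=0 x=1 y=1
  Δ1: clk:1→0
  (1Δ to stable)
t=10 Δ0: clk=0 u=0 x=1 y=1
  Δ1: clk:0→1
  Δ2: u:0→1, x:1→0
  Δ3: y:1→0
  (3Δ to stable)
t=11 Δ0: clk=1 u=1 x=0 y=0
  Δ1: clk:1→0
  (1Δ to stable)
t=12 Δ0: clk=0 u=1 x=0 y=0
  Δ1: clk:0→1
  Δ2: u:1→0, x:0→1
  Δ3: y:0→1
  (3Δ to stable)
t=13 Δ0: clk=1 u=0 x=1 y=1
  Δ1: clk:1→0
  (1Δ to stable)
t=14 Δ0: clk=0 u=0 x=1 y=1
  Δ1: clk:0→1
  Δ2: u:0→1, x:1→0
  Δ3: y:1→0
  (3Δ to stable)
t=15 Δ0: clk=1 u=1 x=0 y=0
  Δ1: clk:1→0
  (1Δ to stable)
t=16 Δ0: clk=0 u=1 x=0 y=0
  Δ1: clk:0→1
  Δ2: u:1→0, x:0→1
  Δ3: y:0→1
  (3Δ to stable)
t=17 Δ0: clk=1 u=0 x=1 y=1
  Δ1: clk:1→0
  (1Δ to stable)
t=18 Δ0: clk=0 u=0 x=1 y=1
  Δ1: clk:0→1
  Δ2: u:0→1, x:1→0
  Δ3: y:1→0
  (3Δ to stable)
t=19 Δ0: clk=1 u=1 x=0 y=0
  Δ1: clk:1→0
  (1Δ to stable)

1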